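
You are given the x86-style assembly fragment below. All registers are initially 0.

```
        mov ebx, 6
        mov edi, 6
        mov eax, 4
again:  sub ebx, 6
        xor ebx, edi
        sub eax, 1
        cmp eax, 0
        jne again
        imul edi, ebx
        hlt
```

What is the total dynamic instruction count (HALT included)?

after mov ebx, 6: ebx=6
after mov edi, 6: edi=6
after mov eax, 4: eax=4
after sub ebx, 6: ebx=6-6=0
after xor ebx, edi: ebx=0^6=6
after sub eax, 1: eax=4-1=3
cmp eax, 0  (cmp 3,0)
jne again: taken
after sub ebx, 6: ebx=6-6=0
after xor ebx, edi: ebx=0^6=6
after sub eax, 1: eax=3-1=2
cmp eax, 0  (cmp 2,0)
jne again: taken
after sub ebx, 6: ebx=6-6=0
after xor ebx, edi: ebx=0^6=6
after sub eax, 1: eax=2-1=1
cmp eax, 0  (cmp 1,0)
jne again: taken
after sub ebx, 6: ebx=6-6=0
after xor ebx, edi: ebx=0^6=6
after sub eax, 1: eax=1-1=0
cmp eax, 0  (cmp 0,0)
jne again: not taken
after imul edi, ebx: edi=6*6=36
halt.
Total executed instructions: 25.

25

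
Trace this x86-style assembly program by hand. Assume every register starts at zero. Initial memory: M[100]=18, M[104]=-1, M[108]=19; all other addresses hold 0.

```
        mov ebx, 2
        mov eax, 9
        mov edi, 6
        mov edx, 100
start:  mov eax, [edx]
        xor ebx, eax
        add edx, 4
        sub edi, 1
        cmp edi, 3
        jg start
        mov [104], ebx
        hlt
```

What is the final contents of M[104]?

-4

mov ebx, 2 → ebx=2
mov eax, 9 → eax=9
mov edi, 6 → edi=6
mov edx, 100 → edx=100
mov eax, [edx] → eax=M[100]=18
xor ebx, eax → ebx=2^18=16
add edx, 4 → edx=100+4=104
sub edi, 1 → edi=6-1=5
cmp edi, 3  (cmp 5,3)
jg start: taken
mov eax, [edx] → eax=M[104]=-1
xor ebx, eax → ebx=16^(-1)=-17
add edx, 4 → edx=104+4=108
sub edi, 1 → edi=5-1=4
cmp edi, 3  (cmp 4,3)
jg start: taken
mov eax, [edx] → eax=M[108]=19
xor ebx, eax → ebx=(-17)^19=-4
add edx, 4 → edx=108+4=112
sub edi, 1 → edi=4-1=3
cmp edi, 3  (cmp 3,3)
jg start: not taken
mov [104], ebx → M[104]=-4
halt.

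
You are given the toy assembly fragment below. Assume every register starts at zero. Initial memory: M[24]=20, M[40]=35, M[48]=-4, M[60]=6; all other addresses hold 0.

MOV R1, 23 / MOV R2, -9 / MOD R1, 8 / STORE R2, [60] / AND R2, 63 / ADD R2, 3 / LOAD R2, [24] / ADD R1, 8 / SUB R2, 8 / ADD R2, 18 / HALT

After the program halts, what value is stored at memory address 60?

R1=23
R2=-9
R1=23%8=7
STORE R2, [60] → M[60]=-9
R2=(-9)&63=55
R2=55+3=58
R2=M[24]=20
R1=7+8=15
R2=20-8=12
R2=12+18=30
halt.

-9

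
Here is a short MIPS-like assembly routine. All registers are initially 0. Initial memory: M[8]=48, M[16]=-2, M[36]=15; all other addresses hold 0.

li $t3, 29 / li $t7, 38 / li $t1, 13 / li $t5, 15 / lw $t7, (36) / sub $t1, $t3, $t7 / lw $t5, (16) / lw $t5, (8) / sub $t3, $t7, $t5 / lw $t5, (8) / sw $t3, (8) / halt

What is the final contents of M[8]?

-33

li $t3, 29 → $t3=29
li $t7, 38 → $t7=38
li $t1, 13 → $t1=13
li $t5, 15 → $t5=15
lw $t7, (36) → $t7=M[36]=15
sub $t1, $t3, $t7 → $t1=29-15=14
lw $t5, (16) → $t5=M[16]=-2
lw $t5, (8) → $t5=M[8]=48
sub $t3, $t7, $t5 → $t3=15-48=-33
lw $t5, (8) → $t5=M[8]=48
sw $t3, (8) → M[8]=-33
halt.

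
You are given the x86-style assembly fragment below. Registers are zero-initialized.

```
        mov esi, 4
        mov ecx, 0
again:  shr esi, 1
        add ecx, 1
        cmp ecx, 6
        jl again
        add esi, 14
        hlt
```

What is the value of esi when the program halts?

14

mov esi, 4 → esi=4
mov ecx, 0 → ecx=0
shr esi, 1 → esi=4>>1=2
add ecx, 1 → ecx=0+1=1
cmp ecx, 6  (cmp 1,6)
jl again: taken
shr esi, 1 → esi=2>>1=1
add ecx, 1 → ecx=1+1=2
cmp ecx, 6  (cmp 2,6)
jl again: taken
shr esi, 1 → esi=1>>1=0
add ecx, 1 → ecx=2+1=3
cmp ecx, 6  (cmp 3,6)
jl again: taken
shr esi, 1 → esi=0>>1=0
add ecx, 1 → ecx=3+1=4
cmp ecx, 6  (cmp 4,6)
jl again: taken
shr esi, 1 → esi=0>>1=0
add ecx, 1 → ecx=4+1=5
cmp ecx, 6  (cmp 5,6)
jl again: taken
shr esi, 1 → esi=0>>1=0
add ecx, 1 → ecx=5+1=6
cmp ecx, 6  (cmp 6,6)
jl again: not taken
add esi, 14 → esi=0+14=14
halt.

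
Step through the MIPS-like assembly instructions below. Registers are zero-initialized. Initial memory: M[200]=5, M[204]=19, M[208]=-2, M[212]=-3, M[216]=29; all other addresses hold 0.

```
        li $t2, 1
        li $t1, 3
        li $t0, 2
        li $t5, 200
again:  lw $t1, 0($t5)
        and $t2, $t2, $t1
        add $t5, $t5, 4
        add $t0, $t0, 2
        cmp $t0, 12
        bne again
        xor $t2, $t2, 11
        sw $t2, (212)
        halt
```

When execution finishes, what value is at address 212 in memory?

11

after li $t2, 1: $t2=1
after li $t1, 3: $t1=3
after li $t0, 2: $t0=2
after li $t5, 200: $t5=200
after lw $t1, 0($t5): $t1=M[200]=5
after and $t2, $t2, $t1: $t2=1&5=1
after add $t5, $t5, 4: $t5=200+4=204
after add $t0, $t0, 2: $t0=2+2=4
cmp $t0, 12  (cmp 4,12)
bne again: taken
after lw $t1, 0($t5): $t1=M[204]=19
after and $t2, $t2, $t1: $t2=1&19=1
after add $t5, $t5, 4: $t5=204+4=208
after add $t0, $t0, 2: $t0=4+2=6
cmp $t0, 12  (cmp 6,12)
bne again: taken
after lw $t1, 0($t5): $t1=M[208]=-2
after and $t2, $t2, $t1: $t2=1&(-2)=0
after add $t5, $t5, 4: $t5=208+4=212
after add $t0, $t0, 2: $t0=6+2=8
cmp $t0, 12  (cmp 8,12)
bne again: taken
after lw $t1, 0($t5): $t1=M[212]=-3
after and $t2, $t2, $t1: $t2=0&(-3)=0
after add $t5, $t5, 4: $t5=212+4=216
after add $t0, $t0, 2: $t0=8+2=10
cmp $t0, 12  (cmp 10,12)
bne again: taken
after lw $t1, 0($t5): $t1=M[216]=29
after and $t2, $t2, $t1: $t2=0&29=0
after add $t5, $t5, 4: $t5=216+4=220
after add $t0, $t0, 2: $t0=10+2=12
cmp $t0, 12  (cmp 12,12)
bne again: not taken
after xor $t2, $t2, 11: $t2=0^11=11
sw $t2, (212) → M[212]=11
halt.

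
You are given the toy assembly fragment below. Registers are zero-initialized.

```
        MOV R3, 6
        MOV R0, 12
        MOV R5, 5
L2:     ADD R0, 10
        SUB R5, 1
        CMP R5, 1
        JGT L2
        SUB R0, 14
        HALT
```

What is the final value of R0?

38

R3=6
R0=12
R5=5
R0=12+10=22
R5=5-1=4
CMP R5, 1  (cmp 4,1)
JGT L2: taken
R0=22+10=32
R5=4-1=3
CMP R5, 1  (cmp 3,1)
JGT L2: taken
R0=32+10=42
R5=3-1=2
CMP R5, 1  (cmp 2,1)
JGT L2: taken
R0=42+10=52
R5=2-1=1
CMP R5, 1  (cmp 1,1)
JGT L2: not taken
R0=52-14=38
halt.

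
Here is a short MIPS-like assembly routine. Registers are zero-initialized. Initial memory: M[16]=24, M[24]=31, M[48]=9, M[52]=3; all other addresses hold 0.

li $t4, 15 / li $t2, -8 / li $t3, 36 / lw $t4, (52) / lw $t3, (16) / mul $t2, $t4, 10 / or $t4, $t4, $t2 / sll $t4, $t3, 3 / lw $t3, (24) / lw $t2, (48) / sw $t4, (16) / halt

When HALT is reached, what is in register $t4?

192

after li $t4, 15: $t4=15
after li $t2, -8: $t2=-8
after li $t3, 36: $t3=36
after lw $t4, (52): $t4=M[52]=3
after lw $t3, (16): $t3=M[16]=24
after mul $t2, $t4, 10: $t2=3*10=30
after or $t4, $t4, $t2: $t4=3|30=31
after sll $t4, $t3, 3: $t4=24<<3=192
after lw $t3, (24): $t3=M[24]=31
after lw $t2, (48): $t2=M[48]=9
sw $t4, (16) → M[16]=192
halt.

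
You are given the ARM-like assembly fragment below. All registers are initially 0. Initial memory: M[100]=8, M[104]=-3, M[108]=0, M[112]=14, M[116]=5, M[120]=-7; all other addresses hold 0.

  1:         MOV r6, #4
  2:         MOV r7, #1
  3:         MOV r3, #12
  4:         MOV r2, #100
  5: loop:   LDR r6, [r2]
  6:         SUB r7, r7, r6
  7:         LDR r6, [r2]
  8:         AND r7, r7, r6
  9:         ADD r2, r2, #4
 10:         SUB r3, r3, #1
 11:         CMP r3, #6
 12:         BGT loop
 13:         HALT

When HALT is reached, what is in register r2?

124

MOV r6, #4 → r6=4
MOV r7, #1 → r7=1
MOV r3, #12 → r3=12
MOV r2, #100 → r2=100
LDR r6, [r2] → r6=M[100]=8
SUB r7, r7, r6 → r7=1-8=-7
LDR r6, [r2] → r6=M[100]=8
AND r7, r7, r6 → r7=(-7)&8=8
ADD r2, r2, #4 → r2=100+4=104
SUB r3, r3, #1 → r3=12-1=11
CMP r3, #6  (cmp 11,6)
BGT loop: taken
LDR r6, [r2] → r6=M[104]=-3
SUB r7, r7, r6 → r7=8-(-3)=11
LDR r6, [r2] → r6=M[104]=-3
AND r7, r7, r6 → r7=11&(-3)=9
ADD r2, r2, #4 → r2=104+4=108
SUB r3, r3, #1 → r3=11-1=10
CMP r3, #6  (cmp 10,6)
BGT loop: taken
LDR r6, [r2] → r6=M[108]=0
SUB r7, r7, r6 → r7=9-0=9
LDR r6, [r2] → r6=M[108]=0
AND r7, r7, r6 → r7=9&0=0
ADD r2, r2, #4 → r2=108+4=112
SUB r3, r3, #1 → r3=10-1=9
CMP r3, #6  (cmp 9,6)
BGT loop: taken
LDR r6, [r2] → r6=M[112]=14
SUB r7, r7, r6 → r7=0-14=-14
LDR r6, [r2] → r6=M[112]=14
AND r7, r7, r6 → r7=(-14)&14=2
ADD r2, r2, #4 → r2=112+4=116
SUB r3, r3, #1 → r3=9-1=8
CMP r3, #6  (cmp 8,6)
BGT loop: taken
LDR r6, [r2] → r6=M[116]=5
SUB r7, r7, r6 → r7=2-5=-3
LDR r6, [r2] → r6=M[116]=5
AND r7, r7, r6 → r7=(-3)&5=5
ADD r2, r2, #4 → r2=116+4=120
SUB r3, r3, #1 → r3=8-1=7
CMP r3, #6  (cmp 7,6)
BGT loop: taken
LDR r6, [r2] → r6=M[120]=-7
SUB r7, r7, r6 → r7=5-(-7)=12
LDR r6, [r2] → r6=M[120]=-7
AND r7, r7, r6 → r7=12&(-7)=8
ADD r2, r2, #4 → r2=120+4=124
SUB r3, r3, #1 → r3=7-1=6
CMP r3, #6  (cmp 6,6)
BGT loop: not taken
halt.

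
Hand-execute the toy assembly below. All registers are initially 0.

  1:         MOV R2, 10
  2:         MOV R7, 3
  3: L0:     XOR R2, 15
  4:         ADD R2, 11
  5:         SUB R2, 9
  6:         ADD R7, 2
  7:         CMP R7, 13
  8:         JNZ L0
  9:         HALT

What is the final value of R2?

after MOV R2, 10: R2=10
after MOV R7, 3: R7=3
after XOR R2, 15: R2=10^15=5
after ADD R2, 11: R2=5+11=16
after SUB R2, 9: R2=16-9=7
after ADD R7, 2: R7=3+2=5
CMP R7, 13  (cmp 5,13)
JNZ L0: taken
after XOR R2, 15: R2=7^15=8
after ADD R2, 11: R2=8+11=19
after SUB R2, 9: R2=19-9=10
after ADD R7, 2: R7=5+2=7
CMP R7, 13  (cmp 7,13)
JNZ L0: taken
after XOR R2, 15: R2=10^15=5
after ADD R2, 11: R2=5+11=16
after SUB R2, 9: R2=16-9=7
after ADD R7, 2: R7=7+2=9
CMP R7, 13  (cmp 9,13)
JNZ L0: taken
after XOR R2, 15: R2=7^15=8
after ADD R2, 11: R2=8+11=19
after SUB R2, 9: R2=19-9=10
after ADD R7, 2: R7=9+2=11
CMP R7, 13  (cmp 11,13)
JNZ L0: taken
after XOR R2, 15: R2=10^15=5
after ADD R2, 11: R2=5+11=16
after SUB R2, 9: R2=16-9=7
after ADD R7, 2: R7=11+2=13
CMP R7, 13  (cmp 13,13)
JNZ L0: not taken
halt.

7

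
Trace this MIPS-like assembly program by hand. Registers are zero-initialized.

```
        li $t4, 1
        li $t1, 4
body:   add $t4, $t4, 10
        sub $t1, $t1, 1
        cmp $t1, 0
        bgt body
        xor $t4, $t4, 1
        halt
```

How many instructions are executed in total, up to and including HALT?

$t4=1
$t1=4
$t4=1+10=11
$t1=4-1=3
cmp $t1, 0  (cmp 3,0)
bgt body: taken
$t4=11+10=21
$t1=3-1=2
cmp $t1, 0  (cmp 2,0)
bgt body: taken
$t4=21+10=31
$t1=2-1=1
cmp $t1, 0  (cmp 1,0)
bgt body: taken
$t4=31+10=41
$t1=1-1=0
cmp $t1, 0  (cmp 0,0)
bgt body: not taken
$t4=41^1=40
halt.
Total executed instructions: 20.

20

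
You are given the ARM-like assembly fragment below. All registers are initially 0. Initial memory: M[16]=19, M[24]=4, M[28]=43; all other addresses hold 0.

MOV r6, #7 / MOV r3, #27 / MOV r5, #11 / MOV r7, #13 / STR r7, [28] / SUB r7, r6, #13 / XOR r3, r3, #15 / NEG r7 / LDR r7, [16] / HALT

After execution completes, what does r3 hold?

20

MOV r6, #7 → r6=7
MOV r3, #27 → r3=27
MOV r5, #11 → r5=11
MOV r7, #13 → r7=13
STR r7, [28] → M[28]=13
SUB r7, r6, #13 → r7=7-13=-6
XOR r3, r3, #15 → r3=27^15=20
NEG r7 → r7=-(-6)=6
LDR r7, [16] → r7=M[16]=19
halt.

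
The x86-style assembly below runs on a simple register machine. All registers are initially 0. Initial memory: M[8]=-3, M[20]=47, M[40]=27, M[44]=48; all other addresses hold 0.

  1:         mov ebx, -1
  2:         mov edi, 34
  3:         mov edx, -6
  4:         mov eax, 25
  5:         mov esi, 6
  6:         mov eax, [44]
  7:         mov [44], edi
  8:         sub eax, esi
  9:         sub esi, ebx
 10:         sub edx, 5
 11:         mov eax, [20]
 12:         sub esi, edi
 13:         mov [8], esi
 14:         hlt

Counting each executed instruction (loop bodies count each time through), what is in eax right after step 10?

after mov ebx, -1: ebx=-1
after mov edi, 34: edi=34
after mov edx, -6: edx=-6
after mov eax, 25: eax=25
after mov esi, 6: esi=6
after mov eax, [44]: eax=M[44]=48
mov [44], edi → M[44]=34
after sub eax, esi: eax=48-6=42
after sub esi, ebx: esi=6-(-1)=7
after sub edx, 5: edx=(-6)-5=-11
After step 10: eax = 42.

42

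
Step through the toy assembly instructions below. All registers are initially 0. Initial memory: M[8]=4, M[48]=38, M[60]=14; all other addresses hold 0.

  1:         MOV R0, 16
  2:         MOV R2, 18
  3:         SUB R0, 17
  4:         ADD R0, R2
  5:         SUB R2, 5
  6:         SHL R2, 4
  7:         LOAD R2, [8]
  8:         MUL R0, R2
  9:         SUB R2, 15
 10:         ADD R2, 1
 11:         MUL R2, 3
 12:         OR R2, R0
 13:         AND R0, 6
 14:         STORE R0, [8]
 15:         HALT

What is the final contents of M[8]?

4

R0=16
R2=18
R0=16-17=-1
R0=(-1)+18=17
R2=18-5=13
R2=13<<4=208
R2=M[8]=4
R0=17*4=68
R2=4-15=-11
R2=(-11)+1=-10
R2=(-10)*3=-30
R2=(-30)|68=-26
R0=68&6=4
STORE R0, [8] → M[8]=4
halt.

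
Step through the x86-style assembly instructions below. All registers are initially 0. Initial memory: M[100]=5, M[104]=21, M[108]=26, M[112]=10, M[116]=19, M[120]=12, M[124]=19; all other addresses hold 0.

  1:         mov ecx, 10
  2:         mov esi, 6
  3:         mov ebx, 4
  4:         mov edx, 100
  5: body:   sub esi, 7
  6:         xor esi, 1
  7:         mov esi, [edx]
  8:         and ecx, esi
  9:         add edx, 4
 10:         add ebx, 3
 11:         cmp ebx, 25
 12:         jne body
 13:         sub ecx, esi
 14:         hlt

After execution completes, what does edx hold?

ecx=10
esi=6
ebx=4
edx=100
esi=6-7=-1
esi=(-1)^1=-2
esi=M[100]=5
ecx=10&5=0
edx=100+4=104
ebx=4+3=7
cmp ebx, 25  (cmp 7,25)
jne body: taken
esi=5-7=-2
esi=(-2)^1=-1
esi=M[104]=21
ecx=0&21=0
edx=104+4=108
ebx=7+3=10
cmp ebx, 25  (cmp 10,25)
jne body: taken
esi=21-7=14
esi=14^1=15
esi=M[108]=26
ecx=0&26=0
edx=108+4=112
ebx=10+3=13
cmp ebx, 25  (cmp 13,25)
jne body: taken
esi=26-7=19
esi=19^1=18
esi=M[112]=10
ecx=0&10=0
edx=112+4=116
ebx=13+3=16
cmp ebx, 25  (cmp 16,25)
jne body: taken
esi=10-7=3
esi=3^1=2
esi=M[116]=19
ecx=0&19=0
edx=116+4=120
ebx=16+3=19
cmp ebx, 25  (cmp 19,25)
jne body: taken
esi=19-7=12
esi=12^1=13
esi=M[120]=12
ecx=0&12=0
edx=120+4=124
ebx=19+3=22
cmp ebx, 25  (cmp 22,25)
jne body: taken
esi=12-7=5
esi=5^1=4
esi=M[124]=19
ecx=0&19=0
edx=124+4=128
ebx=22+3=25
cmp ebx, 25  (cmp 25,25)
jne body: not taken
ecx=0-19=-19
halt.

128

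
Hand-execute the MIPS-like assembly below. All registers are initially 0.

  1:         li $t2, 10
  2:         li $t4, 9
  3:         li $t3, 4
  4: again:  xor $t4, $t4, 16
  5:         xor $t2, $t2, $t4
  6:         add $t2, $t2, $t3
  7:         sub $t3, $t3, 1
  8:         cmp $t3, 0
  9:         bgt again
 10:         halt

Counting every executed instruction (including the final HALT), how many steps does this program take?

28

after li $t2, 10: $t2=10
after li $t4, 9: $t4=9
after li $t3, 4: $t3=4
after xor $t4, $t4, 16: $t4=9^16=25
after xor $t2, $t2, $t4: $t2=10^25=19
after add $t2, $t2, $t3: $t2=19+4=23
after sub $t3, $t3, 1: $t3=4-1=3
cmp $t3, 0  (cmp 3,0)
bgt again: taken
after xor $t4, $t4, 16: $t4=25^16=9
after xor $t2, $t2, $t4: $t2=23^9=30
after add $t2, $t2, $t3: $t2=30+3=33
after sub $t3, $t3, 1: $t3=3-1=2
cmp $t3, 0  (cmp 2,0)
bgt again: taken
after xor $t4, $t4, 16: $t4=9^16=25
after xor $t2, $t2, $t4: $t2=33^25=56
after add $t2, $t2, $t3: $t2=56+2=58
after sub $t3, $t3, 1: $t3=2-1=1
cmp $t3, 0  (cmp 1,0)
bgt again: taken
after xor $t4, $t4, 16: $t4=25^16=9
after xor $t2, $t2, $t4: $t2=58^9=51
after add $t2, $t2, $t3: $t2=51+1=52
after sub $t3, $t3, 1: $t3=1-1=0
cmp $t3, 0  (cmp 0,0)
bgt again: not taken
halt.
Total executed instructions: 28.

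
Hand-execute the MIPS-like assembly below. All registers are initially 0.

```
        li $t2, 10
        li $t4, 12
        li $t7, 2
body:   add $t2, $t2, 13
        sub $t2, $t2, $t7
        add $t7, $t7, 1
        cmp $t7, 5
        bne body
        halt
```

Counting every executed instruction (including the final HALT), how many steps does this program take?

$t2=10
$t4=12
$t7=2
$t2=10+13=23
$t2=23-2=21
$t7=2+1=3
cmp $t7, 5  (cmp 3,5)
bne body: taken
$t2=21+13=34
$t2=34-3=31
$t7=3+1=4
cmp $t7, 5  (cmp 4,5)
bne body: taken
$t2=31+13=44
$t2=44-4=40
$t7=4+1=5
cmp $t7, 5  (cmp 5,5)
bne body: not taken
halt.
Total executed instructions: 19.

19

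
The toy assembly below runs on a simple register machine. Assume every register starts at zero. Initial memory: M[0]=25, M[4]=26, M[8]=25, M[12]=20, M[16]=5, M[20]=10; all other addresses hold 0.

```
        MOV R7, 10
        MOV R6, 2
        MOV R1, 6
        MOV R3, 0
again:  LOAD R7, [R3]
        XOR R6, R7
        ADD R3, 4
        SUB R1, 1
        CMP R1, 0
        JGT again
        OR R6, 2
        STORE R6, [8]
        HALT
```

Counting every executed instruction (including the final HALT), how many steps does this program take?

MOV R7, 10 → R7=10
MOV R6, 2 → R6=2
MOV R1, 6 → R1=6
MOV R3, 0 → R3=0
LOAD R7, [R3] → R7=M[0]=25
XOR R6, R7 → R6=2^25=27
ADD R3, 4 → R3=0+4=4
SUB R1, 1 → R1=6-1=5
CMP R1, 0  (cmp 5,0)
JGT again: taken
LOAD R7, [R3] → R7=M[4]=26
XOR R6, R7 → R6=27^26=1
ADD R3, 4 → R3=4+4=8
SUB R1, 1 → R1=5-1=4
CMP R1, 0  (cmp 4,0)
JGT again: taken
LOAD R7, [R3] → R7=M[8]=25
XOR R6, R7 → R6=1^25=24
ADD R3, 4 → R3=8+4=12
SUB R1, 1 → R1=4-1=3
CMP R1, 0  (cmp 3,0)
JGT again: taken
LOAD R7, [R3] → R7=M[12]=20
XOR R6, R7 → R6=24^20=12
ADD R3, 4 → R3=12+4=16
SUB R1, 1 → R1=3-1=2
CMP R1, 0  (cmp 2,0)
JGT again: taken
LOAD R7, [R3] → R7=M[16]=5
XOR R6, R7 → R6=12^5=9
ADD R3, 4 → R3=16+4=20
SUB R1, 1 → R1=2-1=1
CMP R1, 0  (cmp 1,0)
JGT again: taken
LOAD R7, [R3] → R7=M[20]=10
XOR R6, R7 → R6=9^10=3
ADD R3, 4 → R3=20+4=24
SUB R1, 1 → R1=1-1=0
CMP R1, 0  (cmp 0,0)
JGT again: not taken
OR R6, 2 → R6=3|2=3
STORE R6, [8] → M[8]=3
halt.
Total executed instructions: 43.

43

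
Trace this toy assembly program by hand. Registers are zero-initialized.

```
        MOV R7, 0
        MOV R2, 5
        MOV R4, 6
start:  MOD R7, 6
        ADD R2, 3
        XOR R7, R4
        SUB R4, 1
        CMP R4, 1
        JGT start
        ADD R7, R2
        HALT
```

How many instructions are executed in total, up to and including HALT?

35

MOV R7, 0 → R7=0
MOV R2, 5 → R2=5
MOV R4, 6 → R4=6
MOD R7, 6 → R7=0%6=0
ADD R2, 3 → R2=5+3=8
XOR R7, R4 → R7=0^6=6
SUB R4, 1 → R4=6-1=5
CMP R4, 1  (cmp 5,1)
JGT start: taken
MOD R7, 6 → R7=6%6=0
ADD R2, 3 → R2=8+3=11
XOR R7, R4 → R7=0^5=5
SUB R4, 1 → R4=5-1=4
CMP R4, 1  (cmp 4,1)
JGT start: taken
MOD R7, 6 → R7=5%6=5
ADD R2, 3 → R2=11+3=14
XOR R7, R4 → R7=5^4=1
SUB R4, 1 → R4=4-1=3
CMP R4, 1  (cmp 3,1)
JGT start: taken
MOD R7, 6 → R7=1%6=1
ADD R2, 3 → R2=14+3=17
XOR R7, R4 → R7=1^3=2
SUB R4, 1 → R4=3-1=2
CMP R4, 1  (cmp 2,1)
JGT start: taken
MOD R7, 6 → R7=2%6=2
ADD R2, 3 → R2=17+3=20
XOR R7, R4 → R7=2^2=0
SUB R4, 1 → R4=2-1=1
CMP R4, 1  (cmp 1,1)
JGT start: not taken
ADD R7, R2 → R7=0+20=20
halt.
Total executed instructions: 35.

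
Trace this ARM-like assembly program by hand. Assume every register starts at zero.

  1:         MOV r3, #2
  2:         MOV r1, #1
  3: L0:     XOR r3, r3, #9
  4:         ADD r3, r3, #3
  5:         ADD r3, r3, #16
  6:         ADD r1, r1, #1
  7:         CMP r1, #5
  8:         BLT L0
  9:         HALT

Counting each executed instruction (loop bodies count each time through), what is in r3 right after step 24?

82

after MOV r3, #2: r3=2
after MOV r1, #1: r1=1
after XOR r3, r3, #9: r3=2^9=11
after ADD r3, r3, #3: r3=11+3=14
after ADD r3, r3, #16: r3=14+16=30
after ADD r1, r1, #1: r1=1+1=2
CMP r1, #5  (cmp 2,5)
BLT L0: taken
after XOR r3, r3, #9: r3=30^9=23
after ADD r3, r3, #3: r3=23+3=26
after ADD r3, r3, #16: r3=26+16=42
after ADD r1, r1, #1: r1=2+1=3
CMP r1, #5  (cmp 3,5)
BLT L0: taken
after XOR r3, r3, #9: r3=42^9=35
after ADD r3, r3, #3: r3=35+3=38
after ADD r3, r3, #16: r3=38+16=54
after ADD r1, r1, #1: r1=3+1=4
CMP r1, #5  (cmp 4,5)
BLT L0: taken
after XOR r3, r3, #9: r3=54^9=63
after ADD r3, r3, #3: r3=63+3=66
after ADD r3, r3, #16: r3=66+16=82
after ADD r1, r1, #1: r1=4+1=5
After step 24: r3 = 82.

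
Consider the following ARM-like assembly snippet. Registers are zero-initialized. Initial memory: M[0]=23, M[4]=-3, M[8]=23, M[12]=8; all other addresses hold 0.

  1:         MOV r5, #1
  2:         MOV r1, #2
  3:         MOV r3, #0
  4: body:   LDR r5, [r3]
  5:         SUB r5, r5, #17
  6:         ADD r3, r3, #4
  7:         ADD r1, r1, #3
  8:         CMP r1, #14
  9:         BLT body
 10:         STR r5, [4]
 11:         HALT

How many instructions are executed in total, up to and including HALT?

29

r5=1
r1=2
r3=0
r5=M[0]=23
r5=23-17=6
r3=0+4=4
r1=2+3=5
CMP r1, #14  (cmp 5,14)
BLT body: taken
r5=M[4]=-3
r5=(-3)-17=-20
r3=4+4=8
r1=5+3=8
CMP r1, #14  (cmp 8,14)
BLT body: taken
r5=M[8]=23
r5=23-17=6
r3=8+4=12
r1=8+3=11
CMP r1, #14  (cmp 11,14)
BLT body: taken
r5=M[12]=8
r5=8-17=-9
r3=12+4=16
r1=11+3=14
CMP r1, #14  (cmp 14,14)
BLT body: not taken
STR r5, [4] → M[4]=-9
halt.
Total executed instructions: 29.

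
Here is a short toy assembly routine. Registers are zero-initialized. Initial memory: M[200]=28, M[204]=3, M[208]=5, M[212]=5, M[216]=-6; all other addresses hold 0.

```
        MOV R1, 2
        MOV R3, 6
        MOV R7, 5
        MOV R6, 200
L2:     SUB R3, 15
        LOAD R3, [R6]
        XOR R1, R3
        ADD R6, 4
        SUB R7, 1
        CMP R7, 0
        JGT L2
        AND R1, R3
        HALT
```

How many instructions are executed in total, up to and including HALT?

MOV R1, 2 → R1=2
MOV R3, 6 → R3=6
MOV R7, 5 → R7=5
MOV R6, 200 → R6=200
SUB R3, 15 → R3=6-15=-9
LOAD R3, [R6] → R3=M[200]=28
XOR R1, R3 → R1=2^28=30
ADD R6, 4 → R6=200+4=204
SUB R7, 1 → R7=5-1=4
CMP R7, 0  (cmp 4,0)
JGT L2: taken
SUB R3, 15 → R3=28-15=13
LOAD R3, [R6] → R3=M[204]=3
XOR R1, R3 → R1=30^3=29
ADD R6, 4 → R6=204+4=208
SUB R7, 1 → R7=4-1=3
CMP R7, 0  (cmp 3,0)
JGT L2: taken
SUB R3, 15 → R3=3-15=-12
LOAD R3, [R6] → R3=M[208]=5
XOR R1, R3 → R1=29^5=24
ADD R6, 4 → R6=208+4=212
SUB R7, 1 → R7=3-1=2
CMP R7, 0  (cmp 2,0)
JGT L2: taken
SUB R3, 15 → R3=5-15=-10
LOAD R3, [R6] → R3=M[212]=5
XOR R1, R3 → R1=24^5=29
ADD R6, 4 → R6=212+4=216
SUB R7, 1 → R7=2-1=1
CMP R7, 0  (cmp 1,0)
JGT L2: taken
SUB R3, 15 → R3=5-15=-10
LOAD R3, [R6] → R3=M[216]=-6
XOR R1, R3 → R1=29^(-6)=-25
ADD R6, 4 → R6=216+4=220
SUB R7, 1 → R7=1-1=0
CMP R7, 0  (cmp 0,0)
JGT L2: not taken
AND R1, R3 → R1=(-25)&(-6)=-30
halt.
Total executed instructions: 41.

41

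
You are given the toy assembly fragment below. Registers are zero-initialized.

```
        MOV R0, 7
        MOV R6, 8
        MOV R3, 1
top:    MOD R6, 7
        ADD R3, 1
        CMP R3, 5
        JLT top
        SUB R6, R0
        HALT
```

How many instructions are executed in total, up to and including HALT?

21

R0=7
R6=8
R3=1
R6=8%7=1
R3=1+1=2
CMP R3, 5  (cmp 2,5)
JLT top: taken
R6=1%7=1
R3=2+1=3
CMP R3, 5  (cmp 3,5)
JLT top: taken
R6=1%7=1
R3=3+1=4
CMP R3, 5  (cmp 4,5)
JLT top: taken
R6=1%7=1
R3=4+1=5
CMP R3, 5  (cmp 5,5)
JLT top: not taken
R6=1-7=-6
halt.
Total executed instructions: 21.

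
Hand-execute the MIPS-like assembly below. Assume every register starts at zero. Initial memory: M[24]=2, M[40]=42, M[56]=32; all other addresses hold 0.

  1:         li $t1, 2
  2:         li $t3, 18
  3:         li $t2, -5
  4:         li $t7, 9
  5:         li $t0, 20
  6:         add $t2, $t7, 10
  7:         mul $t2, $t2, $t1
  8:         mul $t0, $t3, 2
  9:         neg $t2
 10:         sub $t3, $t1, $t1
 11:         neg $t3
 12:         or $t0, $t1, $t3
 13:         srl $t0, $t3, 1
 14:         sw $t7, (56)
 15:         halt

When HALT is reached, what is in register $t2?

-38

after li $t1, 2: $t1=2
after li $t3, 18: $t3=18
after li $t2, -5: $t2=-5
after li $t7, 9: $t7=9
after li $t0, 20: $t0=20
after add $t2, $t7, 10: $t2=9+10=19
after mul $t2, $t2, $t1: $t2=19*2=38
after mul $t0, $t3, 2: $t0=18*2=36
after neg $t2: $t2=-(38)=-38
after sub $t3, $t1, $t1: $t3=2-2=0
after neg $t3: $t3=-(0)=0
after or $t0, $t1, $t3: $t0=2|0=2
after srl $t0, $t3, 1: $t0=0>>1=0
sw $t7, (56) → M[56]=9
halt.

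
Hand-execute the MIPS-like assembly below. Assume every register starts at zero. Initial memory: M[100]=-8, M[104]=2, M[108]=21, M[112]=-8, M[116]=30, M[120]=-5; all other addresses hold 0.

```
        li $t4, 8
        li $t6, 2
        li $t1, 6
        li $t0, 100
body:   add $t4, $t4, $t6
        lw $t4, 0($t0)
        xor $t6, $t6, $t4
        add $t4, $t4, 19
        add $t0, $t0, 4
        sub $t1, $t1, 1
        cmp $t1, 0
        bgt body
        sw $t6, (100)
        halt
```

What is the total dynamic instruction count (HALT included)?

54

li $t4, 8 → $t4=8
li $t6, 2 → $t6=2
li $t1, 6 → $t1=6
li $t0, 100 → $t0=100
add $t4, $t4, $t6 → $t4=8+2=10
lw $t4, 0($t0) → $t4=M[100]=-8
xor $t6, $t6, $t4 → $t6=2^(-8)=-6
add $t4, $t4, 19 → $t4=(-8)+19=11
add $t0, $t0, 4 → $t0=100+4=104
sub $t1, $t1, 1 → $t1=6-1=5
cmp $t1, 0  (cmp 5,0)
bgt body: taken
add $t4, $t4, $t6 → $t4=11+(-6)=5
lw $t4, 0($t0) → $t4=M[104]=2
xor $t6, $t6, $t4 → $t6=(-6)^2=-8
add $t4, $t4, 19 → $t4=2+19=21
add $t0, $t0, 4 → $t0=104+4=108
sub $t1, $t1, 1 → $t1=5-1=4
cmp $t1, 0  (cmp 4,0)
bgt body: taken
add $t4, $t4, $t6 → $t4=21+(-8)=13
lw $t4, 0($t0) → $t4=M[108]=21
xor $t6, $t6, $t4 → $t6=(-8)^21=-19
add $t4, $t4, 19 → $t4=21+19=40
add $t0, $t0, 4 → $t0=108+4=112
sub $t1, $t1, 1 → $t1=4-1=3
cmp $t1, 0  (cmp 3,0)
bgt body: taken
add $t4, $t4, $t6 → $t4=40+(-19)=21
lw $t4, 0($t0) → $t4=M[112]=-8
xor $t6, $t6, $t4 → $t6=(-19)^(-8)=21
add $t4, $t4, 19 → $t4=(-8)+19=11
add $t0, $t0, 4 → $t0=112+4=116
sub $t1, $t1, 1 → $t1=3-1=2
cmp $t1, 0  (cmp 2,0)
bgt body: taken
add $t4, $t4, $t6 → $t4=11+21=32
lw $t4, 0($t0) → $t4=M[116]=30
xor $t6, $t6, $t4 → $t6=21^30=11
add $t4, $t4, 19 → $t4=30+19=49
add $t0, $t0, 4 → $t0=116+4=120
sub $t1, $t1, 1 → $t1=2-1=1
cmp $t1, 0  (cmp 1,0)
bgt body: taken
add $t4, $t4, $t6 → $t4=49+11=60
lw $t4, 0($t0) → $t4=M[120]=-5
xor $t6, $t6, $t4 → $t6=11^(-5)=-16
add $t4, $t4, 19 → $t4=(-5)+19=14
add $t0, $t0, 4 → $t0=120+4=124
sub $t1, $t1, 1 → $t1=1-1=0
cmp $t1, 0  (cmp 0,0)
bgt body: not taken
sw $t6, (100) → M[100]=-16
halt.
Total executed instructions: 54.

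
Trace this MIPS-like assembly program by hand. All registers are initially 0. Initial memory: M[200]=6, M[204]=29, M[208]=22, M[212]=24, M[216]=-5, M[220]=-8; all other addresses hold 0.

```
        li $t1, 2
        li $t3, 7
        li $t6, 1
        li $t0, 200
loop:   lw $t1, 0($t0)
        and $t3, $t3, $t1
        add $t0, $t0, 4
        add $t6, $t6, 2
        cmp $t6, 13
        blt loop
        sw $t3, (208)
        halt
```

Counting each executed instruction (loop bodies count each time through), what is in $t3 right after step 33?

0

li $t1, 2 → $t1=2
li $t3, 7 → $t3=7
li $t6, 1 → $t6=1
li $t0, 200 → $t0=200
lw $t1, 0($t0) → $t1=M[200]=6
and $t3, $t3, $t1 → $t3=7&6=6
add $t0, $t0, 4 → $t0=200+4=204
add $t6, $t6, 2 → $t6=1+2=3
cmp $t6, 13  (cmp 3,13)
blt loop: taken
lw $t1, 0($t0) → $t1=M[204]=29
and $t3, $t3, $t1 → $t3=6&29=4
add $t0, $t0, 4 → $t0=204+4=208
add $t6, $t6, 2 → $t6=3+2=5
cmp $t6, 13  (cmp 5,13)
blt loop: taken
lw $t1, 0($t0) → $t1=M[208]=22
and $t3, $t3, $t1 → $t3=4&22=4
add $t0, $t0, 4 → $t0=208+4=212
add $t6, $t6, 2 → $t6=5+2=7
cmp $t6, 13  (cmp 7,13)
blt loop: taken
lw $t1, 0($t0) → $t1=M[212]=24
and $t3, $t3, $t1 → $t3=4&24=0
add $t0, $t0, 4 → $t0=212+4=216
add $t6, $t6, 2 → $t6=7+2=9
cmp $t6, 13  (cmp 9,13)
blt loop: taken
lw $t1, 0($t0) → $t1=M[216]=-5
and $t3, $t3, $t1 → $t3=0&(-5)=0
add $t0, $t0, 4 → $t0=216+4=220
add $t6, $t6, 2 → $t6=9+2=11
cmp $t6, 13  (cmp 11,13)
After step 33: $t3 = 0.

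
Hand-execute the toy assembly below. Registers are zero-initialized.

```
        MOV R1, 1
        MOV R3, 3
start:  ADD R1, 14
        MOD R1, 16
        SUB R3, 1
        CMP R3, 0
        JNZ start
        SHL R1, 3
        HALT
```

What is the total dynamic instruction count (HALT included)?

R1=1
R3=3
R1=1+14=15
R1=15%16=15
R3=3-1=2
CMP R3, 0  (cmp 2,0)
JNZ start: taken
R1=15+14=29
R1=29%16=13
R3=2-1=1
CMP R3, 0  (cmp 1,0)
JNZ start: taken
R1=13+14=27
R1=27%16=11
R3=1-1=0
CMP R3, 0  (cmp 0,0)
JNZ start: not taken
R1=11<<3=88
halt.
Total executed instructions: 19.

19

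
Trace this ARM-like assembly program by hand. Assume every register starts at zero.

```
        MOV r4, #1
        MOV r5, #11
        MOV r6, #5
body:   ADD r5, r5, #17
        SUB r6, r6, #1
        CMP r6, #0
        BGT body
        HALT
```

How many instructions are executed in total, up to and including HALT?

r4=1
r5=11
r6=5
r5=11+17=28
r6=5-1=4
CMP r6, #0  (cmp 4,0)
BGT body: taken
r5=28+17=45
r6=4-1=3
CMP r6, #0  (cmp 3,0)
BGT body: taken
r5=45+17=62
r6=3-1=2
CMP r6, #0  (cmp 2,0)
BGT body: taken
r5=62+17=79
r6=2-1=1
CMP r6, #0  (cmp 1,0)
BGT body: taken
r5=79+17=96
r6=1-1=0
CMP r6, #0  (cmp 0,0)
BGT body: not taken
halt.
Total executed instructions: 24.

24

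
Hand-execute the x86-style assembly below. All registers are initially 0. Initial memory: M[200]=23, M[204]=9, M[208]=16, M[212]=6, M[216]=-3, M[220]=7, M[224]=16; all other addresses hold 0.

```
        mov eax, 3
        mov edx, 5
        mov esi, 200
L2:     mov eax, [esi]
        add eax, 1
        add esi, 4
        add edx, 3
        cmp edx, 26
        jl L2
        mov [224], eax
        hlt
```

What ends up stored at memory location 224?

17

eax=3
edx=5
esi=200
eax=M[200]=23
eax=23+1=24
esi=200+4=204
edx=5+3=8
cmp edx, 26  (cmp 8,26)
jl L2: taken
eax=M[204]=9
eax=9+1=10
esi=204+4=208
edx=8+3=11
cmp edx, 26  (cmp 11,26)
jl L2: taken
eax=M[208]=16
eax=16+1=17
esi=208+4=212
edx=11+3=14
cmp edx, 26  (cmp 14,26)
jl L2: taken
eax=M[212]=6
eax=6+1=7
esi=212+4=216
edx=14+3=17
cmp edx, 26  (cmp 17,26)
jl L2: taken
eax=M[216]=-3
eax=(-3)+1=-2
esi=216+4=220
edx=17+3=20
cmp edx, 26  (cmp 20,26)
jl L2: taken
eax=M[220]=7
eax=7+1=8
esi=220+4=224
edx=20+3=23
cmp edx, 26  (cmp 23,26)
jl L2: taken
eax=M[224]=16
eax=16+1=17
esi=224+4=228
edx=23+3=26
cmp edx, 26  (cmp 26,26)
jl L2: not taken
mov [224], eax → M[224]=17
halt.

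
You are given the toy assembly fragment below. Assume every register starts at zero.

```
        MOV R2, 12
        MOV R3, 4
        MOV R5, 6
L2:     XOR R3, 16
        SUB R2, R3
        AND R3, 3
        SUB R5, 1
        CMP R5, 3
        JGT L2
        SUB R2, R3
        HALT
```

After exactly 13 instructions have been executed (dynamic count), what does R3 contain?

0

R2=12
R3=4
R5=6
R3=4^16=20
R2=12-20=-8
R3=20&3=0
R5=6-1=5
CMP R5, 3  (cmp 5,3)
JGT L2: taken
R3=0^16=16
R2=(-8)-16=-24
R3=16&3=0
R5=5-1=4
After step 13: R3 = 0.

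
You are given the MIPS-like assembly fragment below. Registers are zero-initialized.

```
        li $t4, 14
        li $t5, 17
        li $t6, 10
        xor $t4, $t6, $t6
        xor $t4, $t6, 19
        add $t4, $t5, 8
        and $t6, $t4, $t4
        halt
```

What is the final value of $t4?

li $t4, 14 → $t4=14
li $t5, 17 → $t5=17
li $t6, 10 → $t6=10
xor $t4, $t6, $t6 → $t4=10^10=0
xor $t4, $t6, 19 → $t4=10^19=25
add $t4, $t5, 8 → $t4=17+8=25
and $t6, $t4, $t4 → $t6=25&25=25
halt.

25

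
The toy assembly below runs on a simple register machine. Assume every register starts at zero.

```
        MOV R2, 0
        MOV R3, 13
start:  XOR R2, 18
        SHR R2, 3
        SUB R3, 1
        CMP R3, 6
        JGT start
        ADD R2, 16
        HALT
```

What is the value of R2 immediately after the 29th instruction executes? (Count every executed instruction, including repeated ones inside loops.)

2

MOV R2, 0 → R2=0
MOV R3, 13 → R3=13
XOR R2, 18 → R2=0^18=18
SHR R2, 3 → R2=18>>3=2
SUB R3, 1 → R3=13-1=12
CMP R3, 6  (cmp 12,6)
JGT start: taken
XOR R2, 18 → R2=2^18=16
SHR R2, 3 → R2=16>>3=2
SUB R3, 1 → R3=12-1=11
CMP R3, 6  (cmp 11,6)
JGT start: taken
XOR R2, 18 → R2=2^18=16
SHR R2, 3 → R2=16>>3=2
SUB R3, 1 → R3=11-1=10
CMP R3, 6  (cmp 10,6)
JGT start: taken
XOR R2, 18 → R2=2^18=16
SHR R2, 3 → R2=16>>3=2
SUB R3, 1 → R3=10-1=9
CMP R3, 6  (cmp 9,6)
JGT start: taken
XOR R2, 18 → R2=2^18=16
SHR R2, 3 → R2=16>>3=2
SUB R3, 1 → R3=9-1=8
CMP R3, 6  (cmp 8,6)
JGT start: taken
XOR R2, 18 → R2=2^18=16
SHR R2, 3 → R2=16>>3=2
After step 29: R2 = 2.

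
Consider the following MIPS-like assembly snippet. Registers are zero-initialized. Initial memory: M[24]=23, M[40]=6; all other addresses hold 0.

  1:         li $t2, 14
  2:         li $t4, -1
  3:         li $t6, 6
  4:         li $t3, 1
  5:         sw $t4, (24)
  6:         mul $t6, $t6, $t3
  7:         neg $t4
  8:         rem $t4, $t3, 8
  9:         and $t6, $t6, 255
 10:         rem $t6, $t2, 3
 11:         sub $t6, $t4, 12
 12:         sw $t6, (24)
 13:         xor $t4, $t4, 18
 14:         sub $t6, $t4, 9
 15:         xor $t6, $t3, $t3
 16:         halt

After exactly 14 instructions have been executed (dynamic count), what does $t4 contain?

19

after li $t2, 14: $t2=14
after li $t4, -1: $t4=-1
after li $t6, 6: $t6=6
after li $t3, 1: $t3=1
sw $t4, (24) → M[24]=-1
after mul $t6, $t6, $t3: $t6=6*1=6
after neg $t4: $t4=-(-1)=1
after rem $t4, $t3, 8: $t4=1%8=1
after and $t6, $t6, 255: $t6=6&255=6
after rem $t6, $t2, 3: $t6=14%3=2
after sub $t6, $t4, 12: $t6=1-12=-11
sw $t6, (24) → M[24]=-11
after xor $t4, $t4, 18: $t4=1^18=19
after sub $t6, $t4, 9: $t6=19-9=10
After step 14: $t4 = 19.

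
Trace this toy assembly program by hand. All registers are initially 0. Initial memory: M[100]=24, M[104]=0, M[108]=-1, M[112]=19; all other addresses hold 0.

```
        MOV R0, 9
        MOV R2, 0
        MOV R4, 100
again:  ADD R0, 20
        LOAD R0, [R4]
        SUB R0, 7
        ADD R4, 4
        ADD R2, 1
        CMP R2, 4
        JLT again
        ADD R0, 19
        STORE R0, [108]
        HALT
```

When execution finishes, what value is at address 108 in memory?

R0=9
R2=0
R4=100
R0=9+20=29
R0=M[100]=24
R0=24-7=17
R4=100+4=104
R2=0+1=1
CMP R2, 4  (cmp 1,4)
JLT again: taken
R0=17+20=37
R0=M[104]=0
R0=0-7=-7
R4=104+4=108
R2=1+1=2
CMP R2, 4  (cmp 2,4)
JLT again: taken
R0=(-7)+20=13
R0=M[108]=-1
R0=(-1)-7=-8
R4=108+4=112
R2=2+1=3
CMP R2, 4  (cmp 3,4)
JLT again: taken
R0=(-8)+20=12
R0=M[112]=19
R0=19-7=12
R4=112+4=116
R2=3+1=4
CMP R2, 4  (cmp 4,4)
JLT again: not taken
R0=12+19=31
STORE R0, [108] → M[108]=31
halt.

31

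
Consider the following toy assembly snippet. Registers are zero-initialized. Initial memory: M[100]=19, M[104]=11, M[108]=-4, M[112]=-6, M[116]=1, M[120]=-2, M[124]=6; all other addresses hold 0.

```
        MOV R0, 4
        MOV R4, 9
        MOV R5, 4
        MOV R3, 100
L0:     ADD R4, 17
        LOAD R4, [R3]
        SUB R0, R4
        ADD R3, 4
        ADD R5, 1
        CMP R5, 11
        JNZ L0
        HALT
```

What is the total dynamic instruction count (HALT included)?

R0=4
R4=9
R5=4
R3=100
R4=9+17=26
R4=M[100]=19
R0=4-19=-15
R3=100+4=104
R5=4+1=5
CMP R5, 11  (cmp 5,11)
JNZ L0: taken
R4=19+17=36
R4=M[104]=11
R0=(-15)-11=-26
R3=104+4=108
R5=5+1=6
CMP R5, 11  (cmp 6,11)
JNZ L0: taken
R4=11+17=28
R4=M[108]=-4
R0=(-26)-(-4)=-22
R3=108+4=112
R5=6+1=7
CMP R5, 11  (cmp 7,11)
JNZ L0: taken
R4=(-4)+17=13
R4=M[112]=-6
R0=(-22)-(-6)=-16
R3=112+4=116
R5=7+1=8
CMP R5, 11  (cmp 8,11)
JNZ L0: taken
R4=(-6)+17=11
R4=M[116]=1
R0=(-16)-1=-17
R3=116+4=120
R5=8+1=9
CMP R5, 11  (cmp 9,11)
JNZ L0: taken
R4=1+17=18
R4=M[120]=-2
R0=(-17)-(-2)=-15
R3=120+4=124
R5=9+1=10
CMP R5, 11  (cmp 10,11)
JNZ L0: taken
R4=(-2)+17=15
R4=M[124]=6
R0=(-15)-6=-21
R3=124+4=128
R5=10+1=11
CMP R5, 11  (cmp 11,11)
JNZ L0: not taken
halt.
Total executed instructions: 54.

54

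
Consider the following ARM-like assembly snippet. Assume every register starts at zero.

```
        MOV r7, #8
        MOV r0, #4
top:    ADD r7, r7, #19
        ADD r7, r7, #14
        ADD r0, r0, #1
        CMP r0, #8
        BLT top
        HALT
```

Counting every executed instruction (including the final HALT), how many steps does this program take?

23

r7=8
r0=4
r7=8+19=27
r7=27+14=41
r0=4+1=5
CMP r0, #8  (cmp 5,8)
BLT top: taken
r7=41+19=60
r7=60+14=74
r0=5+1=6
CMP r0, #8  (cmp 6,8)
BLT top: taken
r7=74+19=93
r7=93+14=107
r0=6+1=7
CMP r0, #8  (cmp 7,8)
BLT top: taken
r7=107+19=126
r7=126+14=140
r0=7+1=8
CMP r0, #8  (cmp 8,8)
BLT top: not taken
halt.
Total executed instructions: 23.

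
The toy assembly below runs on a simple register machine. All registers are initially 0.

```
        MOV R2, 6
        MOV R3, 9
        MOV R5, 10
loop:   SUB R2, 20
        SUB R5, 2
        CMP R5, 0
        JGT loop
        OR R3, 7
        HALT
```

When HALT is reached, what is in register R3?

R2=6
R3=9
R5=10
R2=6-20=-14
R5=10-2=8
CMP R5, 0  (cmp 8,0)
JGT loop: taken
R2=(-14)-20=-34
R5=8-2=6
CMP R5, 0  (cmp 6,0)
JGT loop: taken
R2=(-34)-20=-54
R5=6-2=4
CMP R5, 0  (cmp 4,0)
JGT loop: taken
R2=(-54)-20=-74
R5=4-2=2
CMP R5, 0  (cmp 2,0)
JGT loop: taken
R2=(-74)-20=-94
R5=2-2=0
CMP R5, 0  (cmp 0,0)
JGT loop: not taken
R3=9|7=15
halt.

15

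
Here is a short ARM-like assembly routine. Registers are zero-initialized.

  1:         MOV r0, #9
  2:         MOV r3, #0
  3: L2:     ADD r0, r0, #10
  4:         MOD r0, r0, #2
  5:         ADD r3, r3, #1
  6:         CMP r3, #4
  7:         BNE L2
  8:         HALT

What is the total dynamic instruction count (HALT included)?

23

MOV r0, #9 → r0=9
MOV r3, #0 → r3=0
ADD r0, r0, #10 → r0=9+10=19
MOD r0, r0, #2 → r0=19%2=1
ADD r3, r3, #1 → r3=0+1=1
CMP r3, #4  (cmp 1,4)
BNE L2: taken
ADD r0, r0, #10 → r0=1+10=11
MOD r0, r0, #2 → r0=11%2=1
ADD r3, r3, #1 → r3=1+1=2
CMP r3, #4  (cmp 2,4)
BNE L2: taken
ADD r0, r0, #10 → r0=1+10=11
MOD r0, r0, #2 → r0=11%2=1
ADD r3, r3, #1 → r3=2+1=3
CMP r3, #4  (cmp 3,4)
BNE L2: taken
ADD r0, r0, #10 → r0=1+10=11
MOD r0, r0, #2 → r0=11%2=1
ADD r3, r3, #1 → r3=3+1=4
CMP r3, #4  (cmp 4,4)
BNE L2: not taken
halt.
Total executed instructions: 23.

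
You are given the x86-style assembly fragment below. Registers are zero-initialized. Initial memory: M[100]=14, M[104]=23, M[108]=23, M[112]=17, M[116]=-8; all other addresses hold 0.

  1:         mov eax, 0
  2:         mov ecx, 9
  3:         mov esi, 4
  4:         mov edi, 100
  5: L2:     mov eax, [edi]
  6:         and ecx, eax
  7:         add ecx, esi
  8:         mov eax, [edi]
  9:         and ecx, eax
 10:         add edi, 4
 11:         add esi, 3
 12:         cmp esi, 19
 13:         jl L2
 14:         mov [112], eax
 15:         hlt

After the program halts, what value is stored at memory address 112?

-8

eax=0
ecx=9
esi=4
edi=100
eax=M[100]=14
ecx=9&14=8
ecx=8+4=12
eax=M[100]=14
ecx=12&14=12
edi=100+4=104
esi=4+3=7
cmp esi, 19  (cmp 7,19)
jl L2: taken
eax=M[104]=23
ecx=12&23=4
ecx=4+7=11
eax=M[104]=23
ecx=11&23=3
edi=104+4=108
esi=7+3=10
cmp esi, 19  (cmp 10,19)
jl L2: taken
eax=M[108]=23
ecx=3&23=3
ecx=3+10=13
eax=M[108]=23
ecx=13&23=5
edi=108+4=112
esi=10+3=13
cmp esi, 19  (cmp 13,19)
jl L2: taken
eax=M[112]=17
ecx=5&17=1
ecx=1+13=14
eax=M[112]=17
ecx=14&17=0
edi=112+4=116
esi=13+3=16
cmp esi, 19  (cmp 16,19)
jl L2: taken
eax=M[116]=-8
ecx=0&(-8)=0
ecx=0+16=16
eax=M[116]=-8
ecx=16&(-8)=16
edi=116+4=120
esi=16+3=19
cmp esi, 19  (cmp 19,19)
jl L2: not taken
mov [112], eax → M[112]=-8
halt.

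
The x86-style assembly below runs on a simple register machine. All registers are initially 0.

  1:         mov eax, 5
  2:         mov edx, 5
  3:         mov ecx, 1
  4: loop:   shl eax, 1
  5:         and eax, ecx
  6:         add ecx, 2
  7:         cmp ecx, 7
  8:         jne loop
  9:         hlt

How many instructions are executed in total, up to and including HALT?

19

eax=5
edx=5
ecx=1
eax=5<<1=10
eax=10&1=0
ecx=1+2=3
cmp ecx, 7  (cmp 3,7)
jne loop: taken
eax=0<<1=0
eax=0&3=0
ecx=3+2=5
cmp ecx, 7  (cmp 5,7)
jne loop: taken
eax=0<<1=0
eax=0&5=0
ecx=5+2=7
cmp ecx, 7  (cmp 7,7)
jne loop: not taken
halt.
Total executed instructions: 19.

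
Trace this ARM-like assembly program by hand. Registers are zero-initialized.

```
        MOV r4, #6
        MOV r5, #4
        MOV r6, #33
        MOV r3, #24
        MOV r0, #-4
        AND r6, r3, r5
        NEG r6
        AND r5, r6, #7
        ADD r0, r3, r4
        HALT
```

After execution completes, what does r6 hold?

0

after MOV r4, #6: r4=6
after MOV r5, #4: r5=4
after MOV r6, #33: r6=33
after MOV r3, #24: r3=24
after MOV r0, #-4: r0=-4
after AND r6, r3, r5: r6=24&4=0
after NEG r6: r6=-(0)=0
after AND r5, r6, #7: r5=0&7=0
after ADD r0, r3, r4: r0=24+6=30
halt.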